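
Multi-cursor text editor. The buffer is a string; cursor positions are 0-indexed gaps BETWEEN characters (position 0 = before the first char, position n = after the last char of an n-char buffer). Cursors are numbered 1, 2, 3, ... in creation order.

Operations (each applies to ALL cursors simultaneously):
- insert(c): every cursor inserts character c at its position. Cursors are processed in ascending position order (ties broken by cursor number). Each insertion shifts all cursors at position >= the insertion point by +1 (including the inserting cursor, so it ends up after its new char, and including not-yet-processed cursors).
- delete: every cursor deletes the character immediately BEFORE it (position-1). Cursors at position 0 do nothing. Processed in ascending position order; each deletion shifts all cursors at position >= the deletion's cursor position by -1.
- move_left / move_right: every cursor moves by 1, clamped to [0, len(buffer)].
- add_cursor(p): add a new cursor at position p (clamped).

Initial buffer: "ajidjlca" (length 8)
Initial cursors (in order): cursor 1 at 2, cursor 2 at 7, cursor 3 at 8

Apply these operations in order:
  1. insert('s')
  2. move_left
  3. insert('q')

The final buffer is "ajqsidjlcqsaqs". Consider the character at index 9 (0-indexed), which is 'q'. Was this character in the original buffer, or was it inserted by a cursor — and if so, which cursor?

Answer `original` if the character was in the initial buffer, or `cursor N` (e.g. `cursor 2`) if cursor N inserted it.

Answer: cursor 2

Derivation:
After op 1 (insert('s')): buffer="ajsidjlcsas" (len 11), cursors c1@3 c2@9 c3@11, authorship ..1.....2.3
After op 2 (move_left): buffer="ajsidjlcsas" (len 11), cursors c1@2 c2@8 c3@10, authorship ..1.....2.3
After op 3 (insert('q')): buffer="ajqsidjlcqsaqs" (len 14), cursors c1@3 c2@10 c3@13, authorship ..11.....22.33
Authorship (.=original, N=cursor N): . . 1 1 . . . . . 2 2 . 3 3
Index 9: author = 2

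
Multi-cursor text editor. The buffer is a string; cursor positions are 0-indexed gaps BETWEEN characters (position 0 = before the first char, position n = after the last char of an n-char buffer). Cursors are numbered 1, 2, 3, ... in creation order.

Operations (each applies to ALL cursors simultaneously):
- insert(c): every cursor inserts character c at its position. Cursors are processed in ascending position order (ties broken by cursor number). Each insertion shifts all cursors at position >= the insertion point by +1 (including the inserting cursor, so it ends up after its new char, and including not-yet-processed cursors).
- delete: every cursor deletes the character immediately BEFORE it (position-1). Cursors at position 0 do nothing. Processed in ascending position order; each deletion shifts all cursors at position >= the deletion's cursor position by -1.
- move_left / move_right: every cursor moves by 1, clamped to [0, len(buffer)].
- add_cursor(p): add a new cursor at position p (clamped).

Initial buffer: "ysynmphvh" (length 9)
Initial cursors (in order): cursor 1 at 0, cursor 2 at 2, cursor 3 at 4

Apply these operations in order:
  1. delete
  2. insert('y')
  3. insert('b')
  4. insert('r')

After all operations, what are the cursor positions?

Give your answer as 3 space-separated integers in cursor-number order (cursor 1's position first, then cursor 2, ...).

Answer: 3 7 11

Derivation:
After op 1 (delete): buffer="yymphvh" (len 7), cursors c1@0 c2@1 c3@2, authorship .......
After op 2 (insert('y')): buffer="yyyyymphvh" (len 10), cursors c1@1 c2@3 c3@5, authorship 1.2.3.....
After op 3 (insert('b')): buffer="ybyybyybmphvh" (len 13), cursors c1@2 c2@5 c3@8, authorship 11.22.33.....
After op 4 (insert('r')): buffer="ybryybryybrmphvh" (len 16), cursors c1@3 c2@7 c3@11, authorship 111.222.333.....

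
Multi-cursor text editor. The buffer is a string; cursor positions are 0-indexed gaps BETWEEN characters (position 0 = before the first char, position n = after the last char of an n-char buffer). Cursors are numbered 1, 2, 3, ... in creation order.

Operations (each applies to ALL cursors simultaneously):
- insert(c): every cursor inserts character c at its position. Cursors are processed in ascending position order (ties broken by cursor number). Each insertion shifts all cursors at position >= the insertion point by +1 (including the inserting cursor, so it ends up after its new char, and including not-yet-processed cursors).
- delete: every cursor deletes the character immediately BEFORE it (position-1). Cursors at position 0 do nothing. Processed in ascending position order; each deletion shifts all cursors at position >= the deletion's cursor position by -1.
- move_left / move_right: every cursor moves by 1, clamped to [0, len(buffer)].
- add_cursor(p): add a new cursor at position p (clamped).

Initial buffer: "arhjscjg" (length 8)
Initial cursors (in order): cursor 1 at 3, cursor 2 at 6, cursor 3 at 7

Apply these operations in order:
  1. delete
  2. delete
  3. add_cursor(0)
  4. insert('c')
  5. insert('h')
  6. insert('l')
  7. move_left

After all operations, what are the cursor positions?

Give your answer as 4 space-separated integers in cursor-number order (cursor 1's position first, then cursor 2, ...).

After op 1 (delete): buffer="arjsg" (len 5), cursors c1@2 c2@4 c3@4, authorship .....
After op 2 (delete): buffer="ag" (len 2), cursors c1@1 c2@1 c3@1, authorship ..
After op 3 (add_cursor(0)): buffer="ag" (len 2), cursors c4@0 c1@1 c2@1 c3@1, authorship ..
After op 4 (insert('c')): buffer="cacccg" (len 6), cursors c4@1 c1@5 c2@5 c3@5, authorship 4.123.
After op 5 (insert('h')): buffer="chaccchhhg" (len 10), cursors c4@2 c1@9 c2@9 c3@9, authorship 44.123123.
After op 6 (insert('l')): buffer="chlaccchhhlllg" (len 14), cursors c4@3 c1@13 c2@13 c3@13, authorship 444.123123123.
After op 7 (move_left): buffer="chlaccchhhlllg" (len 14), cursors c4@2 c1@12 c2@12 c3@12, authorship 444.123123123.

Answer: 12 12 12 2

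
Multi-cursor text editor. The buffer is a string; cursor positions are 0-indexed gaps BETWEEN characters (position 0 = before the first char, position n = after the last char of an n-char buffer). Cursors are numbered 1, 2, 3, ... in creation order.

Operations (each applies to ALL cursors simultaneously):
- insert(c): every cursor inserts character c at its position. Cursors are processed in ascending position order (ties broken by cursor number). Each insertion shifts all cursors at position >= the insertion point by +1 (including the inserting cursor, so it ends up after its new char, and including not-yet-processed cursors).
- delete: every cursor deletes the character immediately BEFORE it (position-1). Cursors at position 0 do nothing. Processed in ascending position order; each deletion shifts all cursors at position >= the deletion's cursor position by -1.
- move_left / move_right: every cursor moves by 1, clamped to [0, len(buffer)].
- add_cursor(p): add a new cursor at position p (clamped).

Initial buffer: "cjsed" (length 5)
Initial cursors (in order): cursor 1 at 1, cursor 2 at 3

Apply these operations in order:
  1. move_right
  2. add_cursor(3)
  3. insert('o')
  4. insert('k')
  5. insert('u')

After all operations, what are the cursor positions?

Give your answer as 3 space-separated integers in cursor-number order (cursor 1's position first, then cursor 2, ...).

After op 1 (move_right): buffer="cjsed" (len 5), cursors c1@2 c2@4, authorship .....
After op 2 (add_cursor(3)): buffer="cjsed" (len 5), cursors c1@2 c3@3 c2@4, authorship .....
After op 3 (insert('o')): buffer="cjosoeod" (len 8), cursors c1@3 c3@5 c2@7, authorship ..1.3.2.
After op 4 (insert('k')): buffer="cjoksokeokd" (len 11), cursors c1@4 c3@7 c2@10, authorship ..11.33.22.
After op 5 (insert('u')): buffer="cjokusokueokud" (len 14), cursors c1@5 c3@9 c2@13, authorship ..111.333.222.

Answer: 5 13 9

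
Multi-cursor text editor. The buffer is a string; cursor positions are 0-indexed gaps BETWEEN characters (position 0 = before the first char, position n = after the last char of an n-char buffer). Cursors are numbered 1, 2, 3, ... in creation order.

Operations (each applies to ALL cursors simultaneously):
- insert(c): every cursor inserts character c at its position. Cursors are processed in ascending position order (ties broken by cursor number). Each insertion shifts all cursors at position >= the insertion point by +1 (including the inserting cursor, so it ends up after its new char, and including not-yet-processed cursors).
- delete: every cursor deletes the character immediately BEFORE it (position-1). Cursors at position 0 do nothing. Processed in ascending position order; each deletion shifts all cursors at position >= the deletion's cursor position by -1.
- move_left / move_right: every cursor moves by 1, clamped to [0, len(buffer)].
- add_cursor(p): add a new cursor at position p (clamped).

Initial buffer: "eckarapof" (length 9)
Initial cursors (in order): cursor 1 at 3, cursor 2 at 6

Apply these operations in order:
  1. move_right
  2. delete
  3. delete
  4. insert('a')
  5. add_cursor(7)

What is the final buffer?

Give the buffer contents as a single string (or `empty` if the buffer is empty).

After op 1 (move_right): buffer="eckarapof" (len 9), cursors c1@4 c2@7, authorship .........
After op 2 (delete): buffer="eckraof" (len 7), cursors c1@3 c2@5, authorship .......
After op 3 (delete): buffer="ecrof" (len 5), cursors c1@2 c2@3, authorship .....
After op 4 (insert('a')): buffer="ecaraof" (len 7), cursors c1@3 c2@5, authorship ..1.2..
After op 5 (add_cursor(7)): buffer="ecaraof" (len 7), cursors c1@3 c2@5 c3@7, authorship ..1.2..

Answer: ecaraof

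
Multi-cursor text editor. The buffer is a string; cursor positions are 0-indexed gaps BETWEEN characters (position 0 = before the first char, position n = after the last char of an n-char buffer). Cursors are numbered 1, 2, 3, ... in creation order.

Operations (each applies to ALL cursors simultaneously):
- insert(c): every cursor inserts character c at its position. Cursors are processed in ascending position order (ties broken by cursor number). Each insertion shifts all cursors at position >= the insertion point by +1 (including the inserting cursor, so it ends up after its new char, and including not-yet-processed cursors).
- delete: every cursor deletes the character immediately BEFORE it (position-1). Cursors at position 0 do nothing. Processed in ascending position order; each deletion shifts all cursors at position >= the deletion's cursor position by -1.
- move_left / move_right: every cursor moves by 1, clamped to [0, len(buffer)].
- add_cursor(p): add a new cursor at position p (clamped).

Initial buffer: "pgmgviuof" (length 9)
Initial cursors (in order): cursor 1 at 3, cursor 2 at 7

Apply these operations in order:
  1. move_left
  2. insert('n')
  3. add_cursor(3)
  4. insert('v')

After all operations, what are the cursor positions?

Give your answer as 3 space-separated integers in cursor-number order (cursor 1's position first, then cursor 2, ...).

After op 1 (move_left): buffer="pgmgviuof" (len 9), cursors c1@2 c2@6, authorship .........
After op 2 (insert('n')): buffer="pgnmgvinuof" (len 11), cursors c1@3 c2@8, authorship ..1....2...
After op 3 (add_cursor(3)): buffer="pgnmgvinuof" (len 11), cursors c1@3 c3@3 c2@8, authorship ..1....2...
After op 4 (insert('v')): buffer="pgnvvmgvinvuof" (len 14), cursors c1@5 c3@5 c2@11, authorship ..113....22...

Answer: 5 11 5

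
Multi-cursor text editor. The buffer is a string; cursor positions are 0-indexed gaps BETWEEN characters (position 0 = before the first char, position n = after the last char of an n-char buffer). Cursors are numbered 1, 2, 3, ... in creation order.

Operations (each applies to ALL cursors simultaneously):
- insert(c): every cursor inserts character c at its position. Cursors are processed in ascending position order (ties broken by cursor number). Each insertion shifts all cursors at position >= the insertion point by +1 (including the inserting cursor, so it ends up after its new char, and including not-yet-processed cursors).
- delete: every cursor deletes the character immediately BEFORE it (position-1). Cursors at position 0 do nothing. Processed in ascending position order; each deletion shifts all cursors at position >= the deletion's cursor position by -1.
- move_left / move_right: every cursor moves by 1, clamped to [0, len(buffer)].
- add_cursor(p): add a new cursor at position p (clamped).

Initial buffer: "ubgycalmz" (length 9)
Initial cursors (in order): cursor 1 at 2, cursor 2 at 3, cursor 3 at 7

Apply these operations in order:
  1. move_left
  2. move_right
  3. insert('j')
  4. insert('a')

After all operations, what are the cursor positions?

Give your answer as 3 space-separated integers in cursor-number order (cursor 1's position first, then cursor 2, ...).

After op 1 (move_left): buffer="ubgycalmz" (len 9), cursors c1@1 c2@2 c3@6, authorship .........
After op 2 (move_right): buffer="ubgycalmz" (len 9), cursors c1@2 c2@3 c3@7, authorship .........
After op 3 (insert('j')): buffer="ubjgjycaljmz" (len 12), cursors c1@3 c2@5 c3@10, authorship ..1.2....3..
After op 4 (insert('a')): buffer="ubjagjaycaljamz" (len 15), cursors c1@4 c2@7 c3@13, authorship ..11.22....33..

Answer: 4 7 13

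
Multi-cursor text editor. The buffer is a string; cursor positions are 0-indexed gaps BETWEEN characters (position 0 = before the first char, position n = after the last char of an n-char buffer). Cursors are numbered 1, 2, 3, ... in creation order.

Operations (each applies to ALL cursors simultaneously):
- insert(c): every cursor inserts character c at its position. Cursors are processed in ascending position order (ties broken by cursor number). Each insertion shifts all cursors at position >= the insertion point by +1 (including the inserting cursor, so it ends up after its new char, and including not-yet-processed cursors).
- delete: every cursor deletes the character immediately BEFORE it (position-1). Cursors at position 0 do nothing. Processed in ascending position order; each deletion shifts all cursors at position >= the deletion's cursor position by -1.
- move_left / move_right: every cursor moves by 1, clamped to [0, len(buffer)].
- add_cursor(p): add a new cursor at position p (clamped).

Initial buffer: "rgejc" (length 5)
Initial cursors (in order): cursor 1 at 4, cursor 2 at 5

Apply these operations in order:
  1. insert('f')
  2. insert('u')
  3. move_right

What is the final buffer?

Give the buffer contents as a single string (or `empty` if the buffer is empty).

After op 1 (insert('f')): buffer="rgejfcf" (len 7), cursors c1@5 c2@7, authorship ....1.2
After op 2 (insert('u')): buffer="rgejfucfu" (len 9), cursors c1@6 c2@9, authorship ....11.22
After op 3 (move_right): buffer="rgejfucfu" (len 9), cursors c1@7 c2@9, authorship ....11.22

Answer: rgejfucfu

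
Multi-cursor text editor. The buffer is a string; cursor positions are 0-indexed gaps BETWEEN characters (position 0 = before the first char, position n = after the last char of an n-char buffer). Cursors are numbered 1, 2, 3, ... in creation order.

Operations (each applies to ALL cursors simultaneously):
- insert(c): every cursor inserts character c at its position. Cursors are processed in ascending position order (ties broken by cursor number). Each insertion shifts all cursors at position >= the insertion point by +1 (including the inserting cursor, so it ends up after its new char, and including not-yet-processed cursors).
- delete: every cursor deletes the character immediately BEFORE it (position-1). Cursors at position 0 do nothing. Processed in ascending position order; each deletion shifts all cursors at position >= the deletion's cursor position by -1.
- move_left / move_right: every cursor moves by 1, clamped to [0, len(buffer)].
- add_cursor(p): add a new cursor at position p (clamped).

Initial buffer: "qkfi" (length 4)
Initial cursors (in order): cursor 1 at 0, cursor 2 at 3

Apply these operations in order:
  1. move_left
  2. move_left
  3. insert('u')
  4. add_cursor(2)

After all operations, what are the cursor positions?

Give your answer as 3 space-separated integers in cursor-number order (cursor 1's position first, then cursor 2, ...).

Answer: 1 3 2

Derivation:
After op 1 (move_left): buffer="qkfi" (len 4), cursors c1@0 c2@2, authorship ....
After op 2 (move_left): buffer="qkfi" (len 4), cursors c1@0 c2@1, authorship ....
After op 3 (insert('u')): buffer="uqukfi" (len 6), cursors c1@1 c2@3, authorship 1.2...
After op 4 (add_cursor(2)): buffer="uqukfi" (len 6), cursors c1@1 c3@2 c2@3, authorship 1.2...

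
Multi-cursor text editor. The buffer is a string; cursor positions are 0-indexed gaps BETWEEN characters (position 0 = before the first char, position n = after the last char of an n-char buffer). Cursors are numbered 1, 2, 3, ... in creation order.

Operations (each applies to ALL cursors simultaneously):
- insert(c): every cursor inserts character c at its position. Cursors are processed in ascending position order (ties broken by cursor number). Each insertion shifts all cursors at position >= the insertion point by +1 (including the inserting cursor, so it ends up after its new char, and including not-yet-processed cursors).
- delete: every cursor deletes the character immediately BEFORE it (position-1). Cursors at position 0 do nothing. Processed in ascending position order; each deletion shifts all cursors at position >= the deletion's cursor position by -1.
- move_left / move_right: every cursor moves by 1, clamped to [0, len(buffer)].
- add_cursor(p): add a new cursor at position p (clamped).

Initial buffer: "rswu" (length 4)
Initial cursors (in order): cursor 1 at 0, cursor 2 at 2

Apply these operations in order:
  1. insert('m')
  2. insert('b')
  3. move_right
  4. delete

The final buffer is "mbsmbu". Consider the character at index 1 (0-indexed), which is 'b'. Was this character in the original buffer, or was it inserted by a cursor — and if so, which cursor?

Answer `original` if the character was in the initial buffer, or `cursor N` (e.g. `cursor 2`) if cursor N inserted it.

Answer: cursor 1

Derivation:
After op 1 (insert('m')): buffer="mrsmwu" (len 6), cursors c1@1 c2@4, authorship 1..2..
After op 2 (insert('b')): buffer="mbrsmbwu" (len 8), cursors c1@2 c2@6, authorship 11..22..
After op 3 (move_right): buffer="mbrsmbwu" (len 8), cursors c1@3 c2@7, authorship 11..22..
After op 4 (delete): buffer="mbsmbu" (len 6), cursors c1@2 c2@5, authorship 11.22.
Authorship (.=original, N=cursor N): 1 1 . 2 2 .
Index 1: author = 1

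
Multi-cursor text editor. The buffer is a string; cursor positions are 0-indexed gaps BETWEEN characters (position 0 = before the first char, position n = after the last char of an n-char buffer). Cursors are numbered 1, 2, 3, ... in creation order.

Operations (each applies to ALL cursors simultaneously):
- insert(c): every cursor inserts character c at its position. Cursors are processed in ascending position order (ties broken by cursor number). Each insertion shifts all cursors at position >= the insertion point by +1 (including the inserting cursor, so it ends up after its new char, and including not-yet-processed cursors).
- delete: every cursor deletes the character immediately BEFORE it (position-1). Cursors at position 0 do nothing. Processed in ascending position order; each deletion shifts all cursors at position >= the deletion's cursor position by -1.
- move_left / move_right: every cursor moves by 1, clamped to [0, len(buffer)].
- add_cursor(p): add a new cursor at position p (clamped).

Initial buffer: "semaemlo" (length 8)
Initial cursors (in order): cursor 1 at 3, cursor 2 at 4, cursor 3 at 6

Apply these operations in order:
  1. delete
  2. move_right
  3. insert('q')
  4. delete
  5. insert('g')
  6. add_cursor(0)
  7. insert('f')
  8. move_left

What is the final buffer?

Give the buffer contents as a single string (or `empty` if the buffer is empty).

After op 1 (delete): buffer="seelo" (len 5), cursors c1@2 c2@2 c3@3, authorship .....
After op 2 (move_right): buffer="seelo" (len 5), cursors c1@3 c2@3 c3@4, authorship .....
After op 3 (insert('q')): buffer="seeqqlqo" (len 8), cursors c1@5 c2@5 c3@7, authorship ...12.3.
After op 4 (delete): buffer="seelo" (len 5), cursors c1@3 c2@3 c3@4, authorship .....
After op 5 (insert('g')): buffer="seegglgo" (len 8), cursors c1@5 c2@5 c3@7, authorship ...12.3.
After op 6 (add_cursor(0)): buffer="seegglgo" (len 8), cursors c4@0 c1@5 c2@5 c3@7, authorship ...12.3.
After op 7 (insert('f')): buffer="fseeggfflgfo" (len 12), cursors c4@1 c1@8 c2@8 c3@11, authorship 4...1212.33.
After op 8 (move_left): buffer="fseeggfflgfo" (len 12), cursors c4@0 c1@7 c2@7 c3@10, authorship 4...1212.33.

Answer: fseeggfflgfo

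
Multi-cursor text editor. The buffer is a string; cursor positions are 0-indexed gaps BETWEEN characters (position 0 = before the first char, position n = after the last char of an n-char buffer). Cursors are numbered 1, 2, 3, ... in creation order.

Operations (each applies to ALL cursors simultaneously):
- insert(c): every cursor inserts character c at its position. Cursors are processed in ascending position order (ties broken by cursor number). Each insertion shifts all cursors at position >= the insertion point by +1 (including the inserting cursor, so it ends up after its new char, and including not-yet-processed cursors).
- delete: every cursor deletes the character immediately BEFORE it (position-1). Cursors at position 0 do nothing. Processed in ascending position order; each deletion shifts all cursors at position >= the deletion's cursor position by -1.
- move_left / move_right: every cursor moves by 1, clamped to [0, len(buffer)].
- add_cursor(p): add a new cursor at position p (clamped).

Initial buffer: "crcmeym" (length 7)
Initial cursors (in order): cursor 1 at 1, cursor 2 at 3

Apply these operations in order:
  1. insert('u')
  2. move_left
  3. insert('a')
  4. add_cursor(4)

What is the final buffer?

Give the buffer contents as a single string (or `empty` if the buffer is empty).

Answer: caurcaumeym

Derivation:
After op 1 (insert('u')): buffer="curcumeym" (len 9), cursors c1@2 c2@5, authorship .1..2....
After op 2 (move_left): buffer="curcumeym" (len 9), cursors c1@1 c2@4, authorship .1..2....
After op 3 (insert('a')): buffer="caurcaumeym" (len 11), cursors c1@2 c2@6, authorship .11..22....
After op 4 (add_cursor(4)): buffer="caurcaumeym" (len 11), cursors c1@2 c3@4 c2@6, authorship .11..22....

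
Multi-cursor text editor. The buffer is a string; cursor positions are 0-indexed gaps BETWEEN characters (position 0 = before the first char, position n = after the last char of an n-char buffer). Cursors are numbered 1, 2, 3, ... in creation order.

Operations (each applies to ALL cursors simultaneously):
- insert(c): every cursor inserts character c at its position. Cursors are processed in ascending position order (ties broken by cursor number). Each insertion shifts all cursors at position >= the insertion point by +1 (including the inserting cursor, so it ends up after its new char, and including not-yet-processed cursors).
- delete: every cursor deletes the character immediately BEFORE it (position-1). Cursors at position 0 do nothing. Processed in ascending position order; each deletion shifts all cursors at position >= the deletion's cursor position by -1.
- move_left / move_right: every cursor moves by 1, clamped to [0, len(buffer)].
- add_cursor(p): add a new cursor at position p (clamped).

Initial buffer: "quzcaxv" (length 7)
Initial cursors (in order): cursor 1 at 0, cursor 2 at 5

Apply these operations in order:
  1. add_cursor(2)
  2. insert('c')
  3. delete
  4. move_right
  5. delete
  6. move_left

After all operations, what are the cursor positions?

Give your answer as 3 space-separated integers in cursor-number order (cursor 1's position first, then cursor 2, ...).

After op 1 (add_cursor(2)): buffer="quzcaxv" (len 7), cursors c1@0 c3@2 c2@5, authorship .......
After op 2 (insert('c')): buffer="cquczcacxv" (len 10), cursors c1@1 c3@4 c2@8, authorship 1..3...2..
After op 3 (delete): buffer="quzcaxv" (len 7), cursors c1@0 c3@2 c2@5, authorship .......
After op 4 (move_right): buffer="quzcaxv" (len 7), cursors c1@1 c3@3 c2@6, authorship .......
After op 5 (delete): buffer="ucav" (len 4), cursors c1@0 c3@1 c2@3, authorship ....
After op 6 (move_left): buffer="ucav" (len 4), cursors c1@0 c3@0 c2@2, authorship ....

Answer: 0 2 0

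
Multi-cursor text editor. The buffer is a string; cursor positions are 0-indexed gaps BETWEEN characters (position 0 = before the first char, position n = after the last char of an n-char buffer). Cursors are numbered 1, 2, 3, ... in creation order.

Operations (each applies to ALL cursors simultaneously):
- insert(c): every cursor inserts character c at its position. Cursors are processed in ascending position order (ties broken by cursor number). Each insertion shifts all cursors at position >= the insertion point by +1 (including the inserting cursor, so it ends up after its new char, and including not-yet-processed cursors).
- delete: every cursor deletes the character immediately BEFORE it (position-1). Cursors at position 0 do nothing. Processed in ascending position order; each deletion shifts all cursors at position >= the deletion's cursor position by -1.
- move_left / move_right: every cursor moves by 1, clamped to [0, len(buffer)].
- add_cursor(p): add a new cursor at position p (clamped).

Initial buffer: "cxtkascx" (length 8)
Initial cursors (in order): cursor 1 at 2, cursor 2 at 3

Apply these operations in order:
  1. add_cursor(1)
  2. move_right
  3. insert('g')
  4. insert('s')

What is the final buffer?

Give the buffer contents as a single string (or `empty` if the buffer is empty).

After op 1 (add_cursor(1)): buffer="cxtkascx" (len 8), cursors c3@1 c1@2 c2@3, authorship ........
After op 2 (move_right): buffer="cxtkascx" (len 8), cursors c3@2 c1@3 c2@4, authorship ........
After op 3 (insert('g')): buffer="cxgtgkgascx" (len 11), cursors c3@3 c1@5 c2@7, authorship ..3.1.2....
After op 4 (insert('s')): buffer="cxgstgskgsascx" (len 14), cursors c3@4 c1@7 c2@10, authorship ..33.11.22....

Answer: cxgstgskgsascx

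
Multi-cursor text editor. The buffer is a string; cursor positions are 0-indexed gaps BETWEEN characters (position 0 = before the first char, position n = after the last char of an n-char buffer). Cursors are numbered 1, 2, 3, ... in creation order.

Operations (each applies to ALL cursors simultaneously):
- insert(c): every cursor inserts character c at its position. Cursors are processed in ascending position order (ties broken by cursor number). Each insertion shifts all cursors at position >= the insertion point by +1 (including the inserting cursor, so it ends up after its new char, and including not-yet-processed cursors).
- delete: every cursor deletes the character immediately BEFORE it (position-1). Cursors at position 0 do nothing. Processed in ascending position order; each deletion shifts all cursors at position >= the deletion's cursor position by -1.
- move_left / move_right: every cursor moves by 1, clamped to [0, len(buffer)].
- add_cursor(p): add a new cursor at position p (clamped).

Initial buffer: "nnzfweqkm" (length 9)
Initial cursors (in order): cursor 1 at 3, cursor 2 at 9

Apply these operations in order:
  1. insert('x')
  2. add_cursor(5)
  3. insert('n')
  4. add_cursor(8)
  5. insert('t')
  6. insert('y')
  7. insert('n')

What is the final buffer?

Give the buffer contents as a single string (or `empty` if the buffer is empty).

After op 1 (insert('x')): buffer="nnzxfweqkmx" (len 11), cursors c1@4 c2@11, authorship ...1......2
After op 2 (add_cursor(5)): buffer="nnzxfweqkmx" (len 11), cursors c1@4 c3@5 c2@11, authorship ...1......2
After op 3 (insert('n')): buffer="nnzxnfnweqkmxn" (len 14), cursors c1@5 c3@7 c2@14, authorship ...11.3.....22
After op 4 (add_cursor(8)): buffer="nnzxnfnweqkmxn" (len 14), cursors c1@5 c3@7 c4@8 c2@14, authorship ...11.3.....22
After op 5 (insert('t')): buffer="nnzxntfntwteqkmxnt" (len 18), cursors c1@6 c3@9 c4@11 c2@18, authorship ...111.33.4....222
After op 6 (insert('y')): buffer="nnzxntyfntywtyeqkmxnty" (len 22), cursors c1@7 c3@11 c4@14 c2@22, authorship ...1111.333.44....2222
After op 7 (insert('n')): buffer="nnzxntynfntynwtyneqkmxntyn" (len 26), cursors c1@8 c3@13 c4@17 c2@26, authorship ...11111.3333.444....22222

Answer: nnzxntynfntynwtyneqkmxntyn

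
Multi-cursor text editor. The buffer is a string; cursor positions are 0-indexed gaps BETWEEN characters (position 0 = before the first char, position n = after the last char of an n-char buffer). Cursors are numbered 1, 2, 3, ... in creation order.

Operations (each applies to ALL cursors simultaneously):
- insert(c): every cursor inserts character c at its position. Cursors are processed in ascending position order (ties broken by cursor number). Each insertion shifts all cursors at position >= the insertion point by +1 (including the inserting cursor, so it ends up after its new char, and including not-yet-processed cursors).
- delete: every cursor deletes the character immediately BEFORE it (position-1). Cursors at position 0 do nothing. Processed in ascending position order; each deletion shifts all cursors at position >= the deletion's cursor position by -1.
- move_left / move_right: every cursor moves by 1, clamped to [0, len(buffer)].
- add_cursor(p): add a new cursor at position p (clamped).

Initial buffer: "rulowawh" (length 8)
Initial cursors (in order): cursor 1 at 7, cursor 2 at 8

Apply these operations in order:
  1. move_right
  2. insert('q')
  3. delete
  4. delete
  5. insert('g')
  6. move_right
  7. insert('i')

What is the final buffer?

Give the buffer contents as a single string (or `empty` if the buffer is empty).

Answer: rulowaggii

Derivation:
After op 1 (move_right): buffer="rulowawh" (len 8), cursors c1@8 c2@8, authorship ........
After op 2 (insert('q')): buffer="rulowawhqq" (len 10), cursors c1@10 c2@10, authorship ........12
After op 3 (delete): buffer="rulowawh" (len 8), cursors c1@8 c2@8, authorship ........
After op 4 (delete): buffer="rulowa" (len 6), cursors c1@6 c2@6, authorship ......
After op 5 (insert('g')): buffer="rulowagg" (len 8), cursors c1@8 c2@8, authorship ......12
After op 6 (move_right): buffer="rulowagg" (len 8), cursors c1@8 c2@8, authorship ......12
After op 7 (insert('i')): buffer="rulowaggii" (len 10), cursors c1@10 c2@10, authorship ......1212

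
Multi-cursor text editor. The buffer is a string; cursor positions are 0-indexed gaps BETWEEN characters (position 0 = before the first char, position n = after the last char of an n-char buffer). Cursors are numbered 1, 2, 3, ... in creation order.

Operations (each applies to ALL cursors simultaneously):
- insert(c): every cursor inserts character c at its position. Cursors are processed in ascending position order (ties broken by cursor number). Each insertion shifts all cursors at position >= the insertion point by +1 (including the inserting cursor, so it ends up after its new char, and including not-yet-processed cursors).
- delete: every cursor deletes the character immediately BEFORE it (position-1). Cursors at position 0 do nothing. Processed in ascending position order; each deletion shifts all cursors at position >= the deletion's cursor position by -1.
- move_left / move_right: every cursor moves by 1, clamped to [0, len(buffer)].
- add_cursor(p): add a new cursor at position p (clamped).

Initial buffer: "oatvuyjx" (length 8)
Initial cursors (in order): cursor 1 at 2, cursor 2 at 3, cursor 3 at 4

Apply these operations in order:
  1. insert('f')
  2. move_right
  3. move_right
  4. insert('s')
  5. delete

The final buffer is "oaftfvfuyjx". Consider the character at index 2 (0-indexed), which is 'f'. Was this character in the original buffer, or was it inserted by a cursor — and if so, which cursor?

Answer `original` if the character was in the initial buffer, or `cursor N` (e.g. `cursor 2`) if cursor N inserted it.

After op 1 (insert('f')): buffer="oaftfvfuyjx" (len 11), cursors c1@3 c2@5 c3@7, authorship ..1.2.3....
After op 2 (move_right): buffer="oaftfvfuyjx" (len 11), cursors c1@4 c2@6 c3@8, authorship ..1.2.3....
After op 3 (move_right): buffer="oaftfvfuyjx" (len 11), cursors c1@5 c2@7 c3@9, authorship ..1.2.3....
After op 4 (insert('s')): buffer="oaftfsvfsuysjx" (len 14), cursors c1@6 c2@9 c3@12, authorship ..1.21.32..3..
After op 5 (delete): buffer="oaftfvfuyjx" (len 11), cursors c1@5 c2@7 c3@9, authorship ..1.2.3....
Authorship (.=original, N=cursor N): . . 1 . 2 . 3 . . . .
Index 2: author = 1

Answer: cursor 1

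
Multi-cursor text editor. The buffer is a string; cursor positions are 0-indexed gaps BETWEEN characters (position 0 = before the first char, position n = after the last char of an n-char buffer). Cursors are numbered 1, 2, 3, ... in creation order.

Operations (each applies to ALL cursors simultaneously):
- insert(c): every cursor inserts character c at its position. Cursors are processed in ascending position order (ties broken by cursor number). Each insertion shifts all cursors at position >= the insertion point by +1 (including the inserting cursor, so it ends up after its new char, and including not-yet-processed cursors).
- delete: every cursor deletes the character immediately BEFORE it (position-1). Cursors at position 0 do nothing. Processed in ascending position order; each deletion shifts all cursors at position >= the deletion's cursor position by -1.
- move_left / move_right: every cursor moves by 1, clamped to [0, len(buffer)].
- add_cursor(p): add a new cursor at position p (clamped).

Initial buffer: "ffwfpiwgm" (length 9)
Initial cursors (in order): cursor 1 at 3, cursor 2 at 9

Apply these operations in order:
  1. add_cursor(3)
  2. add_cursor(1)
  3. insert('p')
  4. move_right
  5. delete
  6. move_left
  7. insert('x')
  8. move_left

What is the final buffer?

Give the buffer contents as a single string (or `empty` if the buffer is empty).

Answer: fxpwxxppiwgxm

Derivation:
After op 1 (add_cursor(3)): buffer="ffwfpiwgm" (len 9), cursors c1@3 c3@3 c2@9, authorship .........
After op 2 (add_cursor(1)): buffer="ffwfpiwgm" (len 9), cursors c4@1 c1@3 c3@3 c2@9, authorship .........
After op 3 (insert('p')): buffer="fpfwppfpiwgmp" (len 13), cursors c4@2 c1@6 c3@6 c2@13, authorship .4..13......2
After op 4 (move_right): buffer="fpfwppfpiwgmp" (len 13), cursors c4@3 c1@7 c3@7 c2@13, authorship .4..13......2
After op 5 (delete): buffer="fpwppiwgm" (len 9), cursors c4@2 c1@4 c3@4 c2@9, authorship .4.1.....
After op 6 (move_left): buffer="fpwppiwgm" (len 9), cursors c4@1 c1@3 c3@3 c2@8, authorship .4.1.....
After op 7 (insert('x')): buffer="fxpwxxppiwgxm" (len 13), cursors c4@2 c1@6 c3@6 c2@12, authorship .44.131....2.
After op 8 (move_left): buffer="fxpwxxppiwgxm" (len 13), cursors c4@1 c1@5 c3@5 c2@11, authorship .44.131....2.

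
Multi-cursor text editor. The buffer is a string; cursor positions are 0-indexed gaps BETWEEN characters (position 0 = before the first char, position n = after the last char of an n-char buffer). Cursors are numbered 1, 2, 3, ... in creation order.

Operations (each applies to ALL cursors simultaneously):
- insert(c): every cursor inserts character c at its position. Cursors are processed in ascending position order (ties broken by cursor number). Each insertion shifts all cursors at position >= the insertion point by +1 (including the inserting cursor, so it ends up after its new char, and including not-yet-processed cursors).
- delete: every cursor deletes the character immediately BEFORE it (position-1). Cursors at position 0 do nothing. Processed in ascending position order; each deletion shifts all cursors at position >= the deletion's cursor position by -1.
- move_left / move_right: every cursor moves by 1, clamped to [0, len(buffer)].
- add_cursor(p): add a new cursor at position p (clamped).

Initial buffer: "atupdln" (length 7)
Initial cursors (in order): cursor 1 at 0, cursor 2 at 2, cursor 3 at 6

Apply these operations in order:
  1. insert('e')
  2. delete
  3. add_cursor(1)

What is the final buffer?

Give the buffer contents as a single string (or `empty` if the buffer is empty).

After op 1 (insert('e')): buffer="eateupdlen" (len 10), cursors c1@1 c2@4 c3@9, authorship 1..2....3.
After op 2 (delete): buffer="atupdln" (len 7), cursors c1@0 c2@2 c3@6, authorship .......
After op 3 (add_cursor(1)): buffer="atupdln" (len 7), cursors c1@0 c4@1 c2@2 c3@6, authorship .......

Answer: atupdln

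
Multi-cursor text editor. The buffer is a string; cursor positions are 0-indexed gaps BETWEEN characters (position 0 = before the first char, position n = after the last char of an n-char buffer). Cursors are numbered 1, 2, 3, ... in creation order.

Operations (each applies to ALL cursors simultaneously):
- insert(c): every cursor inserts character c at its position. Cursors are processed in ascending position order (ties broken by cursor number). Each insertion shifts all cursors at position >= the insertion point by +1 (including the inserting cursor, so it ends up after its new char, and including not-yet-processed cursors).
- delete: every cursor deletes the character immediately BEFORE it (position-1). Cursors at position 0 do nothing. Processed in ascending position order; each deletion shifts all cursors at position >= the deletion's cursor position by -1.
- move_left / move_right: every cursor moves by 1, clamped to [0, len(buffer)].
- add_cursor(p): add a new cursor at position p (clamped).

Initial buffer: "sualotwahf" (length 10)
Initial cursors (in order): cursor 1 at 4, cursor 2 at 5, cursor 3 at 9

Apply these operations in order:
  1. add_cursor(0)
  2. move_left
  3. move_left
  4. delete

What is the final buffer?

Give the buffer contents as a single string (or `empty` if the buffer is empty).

Answer: slotahf

Derivation:
After op 1 (add_cursor(0)): buffer="sualotwahf" (len 10), cursors c4@0 c1@4 c2@5 c3@9, authorship ..........
After op 2 (move_left): buffer="sualotwahf" (len 10), cursors c4@0 c1@3 c2@4 c3@8, authorship ..........
After op 3 (move_left): buffer="sualotwahf" (len 10), cursors c4@0 c1@2 c2@3 c3@7, authorship ..........
After op 4 (delete): buffer="slotahf" (len 7), cursors c4@0 c1@1 c2@1 c3@4, authorship .......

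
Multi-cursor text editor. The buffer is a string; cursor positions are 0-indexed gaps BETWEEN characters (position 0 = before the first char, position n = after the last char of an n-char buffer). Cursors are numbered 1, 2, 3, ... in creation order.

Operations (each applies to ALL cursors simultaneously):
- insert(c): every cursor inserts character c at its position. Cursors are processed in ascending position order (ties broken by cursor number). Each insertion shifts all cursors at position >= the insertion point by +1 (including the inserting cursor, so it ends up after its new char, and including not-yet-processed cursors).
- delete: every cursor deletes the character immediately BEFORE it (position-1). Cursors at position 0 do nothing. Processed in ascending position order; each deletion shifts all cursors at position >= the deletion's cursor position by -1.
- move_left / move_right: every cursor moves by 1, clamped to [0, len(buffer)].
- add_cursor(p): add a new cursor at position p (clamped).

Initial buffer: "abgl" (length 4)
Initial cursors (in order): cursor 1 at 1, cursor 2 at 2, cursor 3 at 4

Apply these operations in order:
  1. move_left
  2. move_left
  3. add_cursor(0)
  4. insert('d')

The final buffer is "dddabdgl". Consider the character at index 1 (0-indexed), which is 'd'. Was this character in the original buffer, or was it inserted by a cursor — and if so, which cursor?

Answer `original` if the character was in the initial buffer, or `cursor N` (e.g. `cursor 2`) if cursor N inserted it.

After op 1 (move_left): buffer="abgl" (len 4), cursors c1@0 c2@1 c3@3, authorship ....
After op 2 (move_left): buffer="abgl" (len 4), cursors c1@0 c2@0 c3@2, authorship ....
After op 3 (add_cursor(0)): buffer="abgl" (len 4), cursors c1@0 c2@0 c4@0 c3@2, authorship ....
After op 4 (insert('d')): buffer="dddabdgl" (len 8), cursors c1@3 c2@3 c4@3 c3@6, authorship 124..3..
Authorship (.=original, N=cursor N): 1 2 4 . . 3 . .
Index 1: author = 2

Answer: cursor 2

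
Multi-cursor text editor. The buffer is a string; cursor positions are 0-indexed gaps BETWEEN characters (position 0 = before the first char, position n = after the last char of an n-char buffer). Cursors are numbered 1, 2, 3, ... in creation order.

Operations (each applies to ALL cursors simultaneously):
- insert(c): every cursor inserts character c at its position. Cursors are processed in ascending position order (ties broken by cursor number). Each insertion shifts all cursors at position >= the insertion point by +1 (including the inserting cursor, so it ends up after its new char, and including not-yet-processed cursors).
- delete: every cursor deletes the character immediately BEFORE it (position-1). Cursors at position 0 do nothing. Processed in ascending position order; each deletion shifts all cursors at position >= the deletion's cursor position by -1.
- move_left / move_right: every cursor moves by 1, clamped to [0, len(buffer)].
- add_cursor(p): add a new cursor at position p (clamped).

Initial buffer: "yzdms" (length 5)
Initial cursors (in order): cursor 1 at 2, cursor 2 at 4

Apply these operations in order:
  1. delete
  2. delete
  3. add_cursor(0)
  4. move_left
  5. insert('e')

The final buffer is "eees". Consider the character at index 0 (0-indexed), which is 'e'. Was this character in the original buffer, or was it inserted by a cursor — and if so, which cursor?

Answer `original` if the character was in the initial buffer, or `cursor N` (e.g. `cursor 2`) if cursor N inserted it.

After op 1 (delete): buffer="yds" (len 3), cursors c1@1 c2@2, authorship ...
After op 2 (delete): buffer="s" (len 1), cursors c1@0 c2@0, authorship .
After op 3 (add_cursor(0)): buffer="s" (len 1), cursors c1@0 c2@0 c3@0, authorship .
After op 4 (move_left): buffer="s" (len 1), cursors c1@0 c2@0 c3@0, authorship .
After op 5 (insert('e')): buffer="eees" (len 4), cursors c1@3 c2@3 c3@3, authorship 123.
Authorship (.=original, N=cursor N): 1 2 3 .
Index 0: author = 1

Answer: cursor 1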